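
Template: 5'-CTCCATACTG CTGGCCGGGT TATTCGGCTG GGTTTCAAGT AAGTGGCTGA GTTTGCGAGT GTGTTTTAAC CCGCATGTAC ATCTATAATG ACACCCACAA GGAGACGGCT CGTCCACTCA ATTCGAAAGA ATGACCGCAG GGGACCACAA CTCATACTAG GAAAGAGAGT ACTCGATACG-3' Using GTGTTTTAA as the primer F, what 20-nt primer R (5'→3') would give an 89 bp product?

The forward primer binds at positions 61–69, so an 89 bp product ends at position 61 + 89 − 1 = 149.
The reverse primer anneals to the top strand over positions 130–149, i.e. to AATGACCGCAGGGGACCACA.
Its sequence written 5'→3' is the reverse complement: TGTGGTCCCCTGCGGTCATT.

5'-TGTGGTCCCCTGCGGTCATT-3'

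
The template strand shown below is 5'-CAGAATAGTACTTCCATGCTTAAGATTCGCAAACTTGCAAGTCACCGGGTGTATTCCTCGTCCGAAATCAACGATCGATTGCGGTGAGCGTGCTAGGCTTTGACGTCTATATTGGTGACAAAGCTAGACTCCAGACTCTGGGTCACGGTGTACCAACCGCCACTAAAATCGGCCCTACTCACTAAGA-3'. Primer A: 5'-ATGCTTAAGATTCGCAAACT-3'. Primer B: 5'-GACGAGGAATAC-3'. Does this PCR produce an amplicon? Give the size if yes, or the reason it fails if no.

Primer A (ATGCTTAAGATTCGCAAACT) matches the top strand at positions 16–35; it acts as a forward primer.
Primer B's reverse complement is GTATTCCTCGTC, matching the top strand at positions 51–62; it acts as a reverse primer.
The 3' ends face each other across positions 16–62, giving a 47 bp product.

Yes — a 47 bp product.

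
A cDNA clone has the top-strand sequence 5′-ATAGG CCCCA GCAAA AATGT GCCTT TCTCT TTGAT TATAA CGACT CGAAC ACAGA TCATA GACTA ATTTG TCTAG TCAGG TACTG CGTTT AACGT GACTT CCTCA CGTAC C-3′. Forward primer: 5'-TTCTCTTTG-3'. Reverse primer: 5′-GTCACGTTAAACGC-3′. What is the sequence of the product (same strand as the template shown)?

5'-TTCTCTTTGATTATAACGACTCGAACACAGATCATAGACTAATTTGTCTAGTCAGGTACTGCGTTTAACGTGAC-3'

The forward primer matches the template at positions 25–33.
The reverse primer's reverse complement is GCGTTTAACGTGAC, which matches the template at positions 85–98.
The product is the template from position 25 through 98 (74 bp).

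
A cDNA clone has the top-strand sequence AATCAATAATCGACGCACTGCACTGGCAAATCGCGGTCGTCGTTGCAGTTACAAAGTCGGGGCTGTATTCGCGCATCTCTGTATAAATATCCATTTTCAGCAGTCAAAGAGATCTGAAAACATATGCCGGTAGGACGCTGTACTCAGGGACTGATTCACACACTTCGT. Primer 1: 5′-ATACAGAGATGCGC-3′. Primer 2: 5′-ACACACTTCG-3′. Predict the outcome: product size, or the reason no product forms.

No product — the primers' 3' ends point away from each other.

Primer 1 (ATACAGAGATGCGC) has reverse complement GCGCATCTCTGTAT, which matches the top strand at positions 71–84; primer 1 anneals to the top strand there with its 3' end pointing upstream toward position 71.
Primer 2 (ACACACTTCG) matches the top strand directly at positions 158–167; it anneals to the bottom strand with its 3' end pointing downstream toward position 167.
The 3' ends diverge (primer 1 extends toward position 1, primer 2 toward position 168), so the primers never converge on a shared product.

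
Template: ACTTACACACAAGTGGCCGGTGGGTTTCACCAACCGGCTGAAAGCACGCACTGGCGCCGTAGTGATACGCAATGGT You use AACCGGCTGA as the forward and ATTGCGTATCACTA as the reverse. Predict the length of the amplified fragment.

42 bp

Scanning the template, AACCGGCTGA occurs at positions 32–41; this primer anneals to the bottom strand there with its 3' end pointing downstream.
Taking the reverse complement of ATTGCGTATCACTA gives TAGTGATACGCAAT, found at positions 60–73 on the template; the primer anneals here to the top strand with its 3' end pointing upstream.
The product runs from position 32 to position 73, so its length is 73 − 32 + 1 = 42 bp.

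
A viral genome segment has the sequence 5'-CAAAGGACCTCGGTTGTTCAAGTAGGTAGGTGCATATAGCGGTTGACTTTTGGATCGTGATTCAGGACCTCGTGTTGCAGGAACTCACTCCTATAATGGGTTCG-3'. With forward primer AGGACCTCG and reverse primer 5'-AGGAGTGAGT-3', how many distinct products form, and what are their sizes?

The forward primer AGGACCTCG matches the top strand at positions 4–12, 64–72.
The reverse primer's reverse complement is ACTCACTCCT, matching at positions 83–92.
Each forward site pairs with the reverse site to give a product ending at position 92: sizes 89, 29 bp.

Two products: 89 bp, 29 bp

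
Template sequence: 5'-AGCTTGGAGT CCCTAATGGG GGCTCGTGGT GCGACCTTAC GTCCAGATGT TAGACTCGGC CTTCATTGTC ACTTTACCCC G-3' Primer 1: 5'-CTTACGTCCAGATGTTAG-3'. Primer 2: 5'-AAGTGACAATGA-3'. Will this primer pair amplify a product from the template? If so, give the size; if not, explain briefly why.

Primer 1 (CTTACGTCCAGATGTTAG) matches the top strand at positions 36–53; it acts as a forward primer.
Primer 2's reverse complement is TCATTGTCACTT, matching the top strand at positions 63–74; it acts as a reverse primer.
The 3' ends face each other across positions 36–74, giving a 39 bp product.

Yes — a 39 bp product.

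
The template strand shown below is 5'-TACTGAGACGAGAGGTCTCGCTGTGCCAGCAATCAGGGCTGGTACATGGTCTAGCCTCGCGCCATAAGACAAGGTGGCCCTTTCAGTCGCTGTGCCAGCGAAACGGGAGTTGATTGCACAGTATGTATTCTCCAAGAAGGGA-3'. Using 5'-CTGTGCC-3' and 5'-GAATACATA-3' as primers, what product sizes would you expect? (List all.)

The forward primer CTGTGCC matches the top strand at positions 21–27, 90–96.
The reverse primer's reverse complement is TATGTATTC, matching at positions 122–130.
Each forward site pairs with the reverse site to give a product ending at position 130: sizes 110, 41 bp.

110 bp, 41 bp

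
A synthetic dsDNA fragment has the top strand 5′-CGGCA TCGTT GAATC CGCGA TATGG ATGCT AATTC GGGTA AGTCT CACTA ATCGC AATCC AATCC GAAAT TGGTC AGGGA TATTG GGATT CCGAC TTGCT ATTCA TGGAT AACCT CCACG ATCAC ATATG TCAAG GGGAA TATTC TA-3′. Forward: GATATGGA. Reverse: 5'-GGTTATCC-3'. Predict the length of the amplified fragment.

96 bp

The forward primer matches the template at positions 19–26.
Taking the reverse complement of GGTTATCC gives GGATAACC, found at positions 107–114 on the template; the primer anneals here to the top strand with its 3' end pointing upstream.
Product length = (reverse-primer end) − (forward-primer start) + 1 = 114 − 19 + 1 = 96 bp.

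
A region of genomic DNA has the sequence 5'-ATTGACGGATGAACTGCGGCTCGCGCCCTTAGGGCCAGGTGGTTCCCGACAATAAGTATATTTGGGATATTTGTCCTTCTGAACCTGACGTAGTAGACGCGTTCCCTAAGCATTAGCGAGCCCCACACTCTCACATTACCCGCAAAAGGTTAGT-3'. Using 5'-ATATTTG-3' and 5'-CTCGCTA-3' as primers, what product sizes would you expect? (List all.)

The forward primer ATATTTG matches the top strand at positions 58–64, 67–73.
The reverse primer's reverse complement is TAGCGAG, matching at positions 114–120.
Each forward site pairs with the reverse site to give a product ending at position 120: sizes 63, 54 bp.

63 bp, 54 bp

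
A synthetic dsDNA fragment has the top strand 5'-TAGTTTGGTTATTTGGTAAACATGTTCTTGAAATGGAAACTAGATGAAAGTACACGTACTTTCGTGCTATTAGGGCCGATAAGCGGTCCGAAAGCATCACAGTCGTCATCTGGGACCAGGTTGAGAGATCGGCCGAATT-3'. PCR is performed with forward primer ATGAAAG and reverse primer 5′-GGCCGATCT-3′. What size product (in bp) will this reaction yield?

The forward primer matches the template at positions 44–50.
Taking the reverse complement of GGCCGATCT gives AGATCGGCC, found at positions 126–134 on the template; the primer anneals here to the top strand with its 3' end pointing upstream.
Product length = (reverse-primer end) − (forward-primer start) + 1 = 134 − 44 + 1 = 91 bp.

91 bp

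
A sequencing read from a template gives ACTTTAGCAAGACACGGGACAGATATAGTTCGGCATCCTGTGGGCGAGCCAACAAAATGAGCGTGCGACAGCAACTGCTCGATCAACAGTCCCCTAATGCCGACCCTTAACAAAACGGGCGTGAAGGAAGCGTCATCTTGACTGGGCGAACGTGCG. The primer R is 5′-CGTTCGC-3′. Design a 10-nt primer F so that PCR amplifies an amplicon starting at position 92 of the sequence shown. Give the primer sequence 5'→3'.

The reverse primer's reverse complement GCGAACG matches the template at positions 146–152; the product starts at position 92.
The forward primer is identical to the top strand over positions 92–101: CCCTAATGCC.

5'-CCCTAATGCC-3'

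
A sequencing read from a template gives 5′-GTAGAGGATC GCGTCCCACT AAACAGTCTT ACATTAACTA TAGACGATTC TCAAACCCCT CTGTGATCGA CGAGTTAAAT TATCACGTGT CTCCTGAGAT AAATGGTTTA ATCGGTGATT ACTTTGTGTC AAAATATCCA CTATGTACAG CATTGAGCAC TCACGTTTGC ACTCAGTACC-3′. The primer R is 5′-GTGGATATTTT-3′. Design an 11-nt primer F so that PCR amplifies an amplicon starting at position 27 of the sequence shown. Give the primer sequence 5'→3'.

The reverse primer's reverse complement AAAATATCCAC matches the template at positions 131–141; the product starts at position 27.
The forward primer is identical to the top strand over positions 27–37: TCTTACATTAA.

5'-TCTTACATTAA-3'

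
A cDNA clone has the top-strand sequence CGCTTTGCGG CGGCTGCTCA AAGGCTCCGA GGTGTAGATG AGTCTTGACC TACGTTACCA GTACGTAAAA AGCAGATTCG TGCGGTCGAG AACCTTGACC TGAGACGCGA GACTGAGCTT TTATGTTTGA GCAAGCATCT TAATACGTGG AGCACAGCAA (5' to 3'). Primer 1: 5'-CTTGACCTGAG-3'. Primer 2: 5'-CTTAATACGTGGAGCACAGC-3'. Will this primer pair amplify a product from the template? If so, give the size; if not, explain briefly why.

Primer 1 (CTTGACCTGAG) matches the top strand at positions 94–104 (3' end points downstream).
Primer 2 (CTTAATACGTGGAGCACAGC) also matches the top strand directly, at positions 139–158 — its reverse complement GCTGTGCTCCACGTATTAAG is not present.
Both primers anneal to the bottom strand with 3' ends pointing the same way, so neither can prime synthesis back toward the other.

No product — both primers anneal to the same strand and extend in the same direction.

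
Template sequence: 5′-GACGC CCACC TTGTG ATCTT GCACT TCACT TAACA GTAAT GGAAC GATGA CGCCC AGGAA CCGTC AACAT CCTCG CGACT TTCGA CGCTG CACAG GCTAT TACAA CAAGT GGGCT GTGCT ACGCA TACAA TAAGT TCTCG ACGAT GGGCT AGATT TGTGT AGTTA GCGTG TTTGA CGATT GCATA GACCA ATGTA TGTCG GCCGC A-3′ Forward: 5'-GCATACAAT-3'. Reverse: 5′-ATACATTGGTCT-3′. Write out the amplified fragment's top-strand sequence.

5'-GCATACAATAAGTTCTCGACGATGGGCTAGATTTGTGTAGTTAGCGTGTTTGACGATTGCATAGACCAATGTAT-3'

The forward primer matches the template at positions 123–131.
Taking the reverse complement of ATACATTGGTCT gives AGACCAATGTAT, found at positions 185–196 on the template; the primer anneals here to the top strand with its 3' end pointing upstream.
The product is the template from position 123 through 196 (74 bp).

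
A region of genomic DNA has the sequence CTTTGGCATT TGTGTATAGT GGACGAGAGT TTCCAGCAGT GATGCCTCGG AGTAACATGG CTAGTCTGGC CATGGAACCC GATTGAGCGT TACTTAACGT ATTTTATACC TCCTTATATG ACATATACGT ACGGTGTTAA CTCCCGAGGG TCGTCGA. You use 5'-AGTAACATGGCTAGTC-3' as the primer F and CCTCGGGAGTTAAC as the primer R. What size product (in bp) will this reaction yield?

99 bp

Forward primer AGTAACATGGCTAGTC is found on the top strand at positions 51–66.
The reverse primer's reverse complement is GTTAACTCCCGAGG, which matches the template at positions 136–149.
The product runs from position 51 to position 149, so its length is 149 − 51 + 1 = 99 bp.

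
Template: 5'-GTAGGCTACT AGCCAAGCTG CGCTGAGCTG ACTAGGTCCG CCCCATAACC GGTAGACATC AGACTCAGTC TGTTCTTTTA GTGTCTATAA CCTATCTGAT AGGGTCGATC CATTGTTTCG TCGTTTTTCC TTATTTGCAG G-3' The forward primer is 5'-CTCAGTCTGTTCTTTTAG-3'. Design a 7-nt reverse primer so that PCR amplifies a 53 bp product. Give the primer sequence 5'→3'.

The forward primer binds at positions 64–81, so a 53 bp product ends at position 64 + 53 − 1 = 116.
The reverse primer anneals to the top strand over positions 110–116, i.e. to CCATTGT.
Its sequence written 5'→3' is the reverse complement: ACAATGG.

5'-ACAATGG-3'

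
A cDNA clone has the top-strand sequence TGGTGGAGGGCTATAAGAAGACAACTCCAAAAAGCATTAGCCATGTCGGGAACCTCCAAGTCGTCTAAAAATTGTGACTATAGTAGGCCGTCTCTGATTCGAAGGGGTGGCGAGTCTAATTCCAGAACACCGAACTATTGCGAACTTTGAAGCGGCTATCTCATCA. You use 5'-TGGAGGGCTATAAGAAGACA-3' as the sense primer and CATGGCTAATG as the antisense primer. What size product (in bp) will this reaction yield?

42 bp

Forward primer TGGAGGGCTATAAGAAGACA is found on the top strand at positions 4–23.
Taking the reverse complement of CATGGCTAATG gives CATTAGCCATG, found at positions 35–45 on the template; the primer anneals here to the top strand with its 3' end pointing upstream.
Amplicon spans positions 4–45: 42 bp.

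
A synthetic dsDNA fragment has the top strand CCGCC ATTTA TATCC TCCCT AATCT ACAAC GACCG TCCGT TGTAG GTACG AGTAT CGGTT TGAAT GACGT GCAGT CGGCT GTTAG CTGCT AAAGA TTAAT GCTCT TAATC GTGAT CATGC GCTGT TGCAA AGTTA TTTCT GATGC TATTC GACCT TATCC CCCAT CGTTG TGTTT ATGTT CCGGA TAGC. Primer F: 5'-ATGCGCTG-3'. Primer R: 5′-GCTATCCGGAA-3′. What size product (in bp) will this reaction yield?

Forward primer ATGCGCTG is found on the top strand at positions 117–124.
Reverse complement of the reverse primer: TTCCGGATAGC. This occurs on the top strand at positions 179–189.
Amplicon spans positions 117–189: 73 bp.

73 bp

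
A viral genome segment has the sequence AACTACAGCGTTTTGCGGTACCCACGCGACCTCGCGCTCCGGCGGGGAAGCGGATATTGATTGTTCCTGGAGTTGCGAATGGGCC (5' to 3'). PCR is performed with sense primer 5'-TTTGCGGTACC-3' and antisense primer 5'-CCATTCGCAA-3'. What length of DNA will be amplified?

Scanning the template, TTTGCGGTACC occurs at positions 12–22; this primer anneals to the bottom strand there with its 3' end pointing downstream.
The reverse primer's reverse complement is TTGCGAATGG, which matches the template at positions 73–82.
The product runs from position 12 to position 82, so its length is 82 − 12 + 1 = 71 bp.

71 bp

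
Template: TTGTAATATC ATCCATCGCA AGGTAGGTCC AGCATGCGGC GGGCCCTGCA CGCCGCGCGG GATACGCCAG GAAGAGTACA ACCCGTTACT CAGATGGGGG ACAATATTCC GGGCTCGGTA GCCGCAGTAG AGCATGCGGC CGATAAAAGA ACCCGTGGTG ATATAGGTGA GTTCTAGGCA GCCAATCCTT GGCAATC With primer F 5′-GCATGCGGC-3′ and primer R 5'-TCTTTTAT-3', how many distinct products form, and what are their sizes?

Two products: 119 bp, 19 bp

The forward primer GCATGCGGC matches the top strand at positions 32–40, 132–140.
The reverse primer's reverse complement is ATAAAAGA, matching at positions 143–150.
Each forward site pairs with the reverse site to give a product ending at position 150: sizes 119, 19 bp.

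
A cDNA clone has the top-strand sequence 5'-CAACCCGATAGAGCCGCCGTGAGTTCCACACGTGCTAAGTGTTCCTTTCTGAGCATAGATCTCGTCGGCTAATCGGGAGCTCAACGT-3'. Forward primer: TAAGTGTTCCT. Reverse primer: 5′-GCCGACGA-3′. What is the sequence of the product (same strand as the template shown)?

Scanning the template, TAAGTGTTCCT occurs at positions 36–46; this primer anneals to the bottom strand there with its 3' end pointing downstream.
Taking the reverse complement of GCCGACGA gives TCGTCGGC, found at positions 62–69 on the template; the primer anneals here to the top strand with its 3' end pointing upstream.
The product is the template from position 36 through 69 (34 bp).

5'-TAAGTGTTCCTTTCTGAGCATAGATCTCGTCGGC-3'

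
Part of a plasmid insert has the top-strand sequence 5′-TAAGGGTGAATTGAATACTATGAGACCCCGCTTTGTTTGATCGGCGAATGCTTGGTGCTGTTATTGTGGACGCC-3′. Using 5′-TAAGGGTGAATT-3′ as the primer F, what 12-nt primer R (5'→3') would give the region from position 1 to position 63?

5'-TAACAGCACCAA-3'

The product's 3' end on the top strand is position 63.
The reverse primer anneals to the top strand over positions 52–63, i.e. to TTGGTGCTGTTA.
Its sequence written 5'→3' is the reverse complement: TAACAGCACCAA.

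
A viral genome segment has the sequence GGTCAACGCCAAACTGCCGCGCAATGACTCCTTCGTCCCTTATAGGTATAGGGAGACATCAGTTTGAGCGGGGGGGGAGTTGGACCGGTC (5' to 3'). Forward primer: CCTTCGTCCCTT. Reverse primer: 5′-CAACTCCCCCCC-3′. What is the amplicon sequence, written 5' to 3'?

Scanning the template, CCTTCGTCCCTT occurs at positions 30–41; this primer anneals to the bottom strand there with its 3' end pointing downstream.
The reverse primer's reverse complement is GGGGGGGAGTTG, which matches the template at positions 71–82.
The product is the template from position 30 through 82 (53 bp).

5'-CCTTCGTCCCTTATAGGTATAGGGAGACATCAGTTTGAGCGGGGGGGGAGTTG-3'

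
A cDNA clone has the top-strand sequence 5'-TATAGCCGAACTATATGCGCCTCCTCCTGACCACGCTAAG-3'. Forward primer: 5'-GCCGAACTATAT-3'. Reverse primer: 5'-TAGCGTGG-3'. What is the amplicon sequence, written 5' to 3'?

5'-GCCGAACTATATGCGCCTCCTCCTGACCACGCTA-3'

Forward primer GCCGAACTATAT is found on the top strand at positions 5–16.
Reverse complement of the reverse primer: CCACGCTA. This occurs on the top strand at positions 31–38.
The product is the template from position 5 through 38 (34 bp).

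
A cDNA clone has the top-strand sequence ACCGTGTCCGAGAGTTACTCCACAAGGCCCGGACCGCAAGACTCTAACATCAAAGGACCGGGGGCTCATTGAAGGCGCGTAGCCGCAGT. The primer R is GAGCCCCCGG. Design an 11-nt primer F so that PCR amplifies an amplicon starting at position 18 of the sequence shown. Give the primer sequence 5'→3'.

5'-CTCCACAAGGC-3'

The reverse primer's reverse complement CCGGGGGCTC matches the template at positions 58–67; the product starts at position 18.
The forward primer is identical to the top strand over positions 18–28: CTCCACAAGGC.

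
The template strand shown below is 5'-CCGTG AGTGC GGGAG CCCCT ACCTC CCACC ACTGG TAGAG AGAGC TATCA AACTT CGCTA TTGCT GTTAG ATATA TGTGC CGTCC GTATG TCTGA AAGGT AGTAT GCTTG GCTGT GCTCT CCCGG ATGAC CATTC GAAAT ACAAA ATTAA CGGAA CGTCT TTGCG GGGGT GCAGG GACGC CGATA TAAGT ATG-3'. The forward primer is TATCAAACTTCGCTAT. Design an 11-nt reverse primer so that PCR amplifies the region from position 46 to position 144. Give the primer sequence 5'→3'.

The product's 3' end on the top strand is position 144.
The reverse primer anneals to the top strand over positions 134–144, i.e. to TCGAAATACAA.
Its sequence written 5'→3' is the reverse complement: TTGTATTTCGA.

5'-TTGTATTTCGA-3'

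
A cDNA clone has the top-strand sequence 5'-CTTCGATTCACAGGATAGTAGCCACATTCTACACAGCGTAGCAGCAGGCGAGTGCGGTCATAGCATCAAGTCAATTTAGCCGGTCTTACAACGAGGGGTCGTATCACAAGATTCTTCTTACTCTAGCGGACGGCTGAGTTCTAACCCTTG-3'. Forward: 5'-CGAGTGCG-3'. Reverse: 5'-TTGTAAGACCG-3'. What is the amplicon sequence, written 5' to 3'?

5'-CGAGTGCGGTCATAGCATCAAGTCAATTTAGCCGGTCTTACAA-3'

Scanning the template, CGAGTGCG occurs at positions 49–56; this primer anneals to the bottom strand there with its 3' end pointing downstream.
Reverse complement of the reverse primer: CGGTCTTACAA. This occurs on the top strand at positions 81–91.
The product is the template from position 49 through 91 (43 bp).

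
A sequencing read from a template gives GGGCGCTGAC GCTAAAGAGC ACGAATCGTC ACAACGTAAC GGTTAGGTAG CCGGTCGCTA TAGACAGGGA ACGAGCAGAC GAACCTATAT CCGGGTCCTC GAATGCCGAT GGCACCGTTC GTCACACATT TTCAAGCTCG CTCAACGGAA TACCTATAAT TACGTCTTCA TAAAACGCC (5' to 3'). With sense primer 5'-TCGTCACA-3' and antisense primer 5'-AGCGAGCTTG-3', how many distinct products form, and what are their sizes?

The forward primer TCGTCACA matches the top strand at positions 26–33, 119–126.
The reverse primer's reverse complement is CAAGCTCGCT, matching at positions 133–142.
Each forward site pairs with the reverse site to give a product ending at position 142: sizes 117, 24 bp.

Two products: 117 bp, 24 bp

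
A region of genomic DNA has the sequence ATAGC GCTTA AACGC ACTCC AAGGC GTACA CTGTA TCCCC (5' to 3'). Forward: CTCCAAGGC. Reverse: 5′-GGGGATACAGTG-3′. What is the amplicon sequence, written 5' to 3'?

5'-CTCCAAGGCGTACACTGTATCCCC-3'

The forward primer matches the template at positions 17–25.
Taking the reverse complement of GGGGATACAGTG gives CACTGTATCCCC, found at positions 29–40 on the template; the primer anneals here to the top strand with its 3' end pointing upstream.
The product is the template from position 17 through 40 (24 bp).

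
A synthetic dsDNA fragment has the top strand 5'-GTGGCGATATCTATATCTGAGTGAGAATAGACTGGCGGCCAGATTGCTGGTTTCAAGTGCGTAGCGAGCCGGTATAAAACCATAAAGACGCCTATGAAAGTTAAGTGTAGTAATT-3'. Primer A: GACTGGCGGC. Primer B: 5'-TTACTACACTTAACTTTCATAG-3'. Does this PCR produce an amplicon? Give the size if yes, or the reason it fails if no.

Primer A (GACTGGCGGC) matches the top strand at positions 30–39; it acts as a forward primer.
Primer B's reverse complement is CTATGAAAGTTAAGTGTAGTAA, matching the top strand at positions 92–113; it acts as a reverse primer.
The 3' ends face each other across positions 30–113, giving an 84 bp product.

Yes — an 84 bp product.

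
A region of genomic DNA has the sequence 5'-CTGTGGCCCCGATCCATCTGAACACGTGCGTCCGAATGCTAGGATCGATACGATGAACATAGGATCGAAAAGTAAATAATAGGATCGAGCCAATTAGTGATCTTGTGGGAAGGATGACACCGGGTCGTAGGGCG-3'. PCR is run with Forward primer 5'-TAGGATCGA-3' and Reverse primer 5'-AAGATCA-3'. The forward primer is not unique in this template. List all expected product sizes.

65 bp, 45 bp, 25 bp

The forward primer TAGGATCGA matches the top strand at positions 40–48, 60–68, 80–88.
The reverse primer's reverse complement is TGATCTT, matching at positions 98–104.
Each forward site pairs with the reverse site to give a product ending at position 104: sizes 65, 45, 25 bp.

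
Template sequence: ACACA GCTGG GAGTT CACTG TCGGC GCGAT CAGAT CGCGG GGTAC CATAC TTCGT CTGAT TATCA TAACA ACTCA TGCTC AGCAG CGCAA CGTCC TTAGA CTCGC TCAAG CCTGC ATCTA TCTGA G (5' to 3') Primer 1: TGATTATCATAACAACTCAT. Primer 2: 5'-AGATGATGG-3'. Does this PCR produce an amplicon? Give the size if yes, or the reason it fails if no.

No product — primer 2 has no binding site in the template.

Primer 2 (AGATGATGG) does not match the top strand, and its reverse complement CCATCATCT does not match either.
With no annealing site for primer 2, no amplification occurs.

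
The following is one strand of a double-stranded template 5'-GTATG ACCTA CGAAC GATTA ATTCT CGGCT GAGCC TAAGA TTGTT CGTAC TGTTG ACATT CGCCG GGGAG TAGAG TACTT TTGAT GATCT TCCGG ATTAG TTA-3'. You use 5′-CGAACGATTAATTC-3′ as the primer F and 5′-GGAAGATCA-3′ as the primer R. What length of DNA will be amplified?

Scanning the template, CGAACGATTAATTC occurs at positions 11–24; this primer anneals to the bottom strand there with its 3' end pointing downstream.
Taking the reverse complement of GGAAGATCA gives TGATCTTCC, found at positions 85–93 on the template; the primer anneals here to the top strand with its 3' end pointing upstream.
Product length = (reverse-primer end) − (forward-primer start) + 1 = 93 − 11 + 1 = 83 bp.

83 bp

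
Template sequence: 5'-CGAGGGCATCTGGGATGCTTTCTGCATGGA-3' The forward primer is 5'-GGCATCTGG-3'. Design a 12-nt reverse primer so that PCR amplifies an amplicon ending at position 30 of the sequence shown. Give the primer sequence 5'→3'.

The forward primer binds at positions 5–13; the product's 3' end on the top strand is position 30.
The reverse primer anneals to the top strand over positions 19–30, i.e. to TTTCTGCATGGA.
Its sequence written 5'→3' is the reverse complement: TCCATGCAGAAA.

5'-TCCATGCAGAAA-3'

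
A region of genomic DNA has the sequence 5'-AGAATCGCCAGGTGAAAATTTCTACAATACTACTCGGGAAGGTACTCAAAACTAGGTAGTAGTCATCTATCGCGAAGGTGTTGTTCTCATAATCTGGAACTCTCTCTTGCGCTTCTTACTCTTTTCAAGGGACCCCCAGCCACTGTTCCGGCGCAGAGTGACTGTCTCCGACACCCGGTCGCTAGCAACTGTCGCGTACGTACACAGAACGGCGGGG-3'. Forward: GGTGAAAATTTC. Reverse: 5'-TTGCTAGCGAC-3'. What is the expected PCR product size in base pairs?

178 bp

The forward primer matches the template at positions 11–22.
Reverse complement of the reverse primer: GTCGCTAGCAA. This occurs on the top strand at positions 178–188.
Amplicon spans positions 11–188: 178 bp.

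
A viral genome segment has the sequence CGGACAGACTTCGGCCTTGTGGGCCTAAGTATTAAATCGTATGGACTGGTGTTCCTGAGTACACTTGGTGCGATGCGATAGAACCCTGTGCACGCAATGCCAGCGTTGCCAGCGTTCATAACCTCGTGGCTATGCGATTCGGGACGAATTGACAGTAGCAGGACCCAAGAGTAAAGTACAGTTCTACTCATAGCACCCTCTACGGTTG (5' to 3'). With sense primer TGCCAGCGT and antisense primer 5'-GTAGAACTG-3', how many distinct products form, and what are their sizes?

The forward primer TGCCAGCGT matches the top strand at positions 98–106, 107–115.
The reverse primer's reverse complement is CAGTTCTAC, matching at positions 179–187.
Each forward site pairs with the reverse site to give a product ending at position 187: sizes 90, 81 bp.

Two products: 90 bp, 81 bp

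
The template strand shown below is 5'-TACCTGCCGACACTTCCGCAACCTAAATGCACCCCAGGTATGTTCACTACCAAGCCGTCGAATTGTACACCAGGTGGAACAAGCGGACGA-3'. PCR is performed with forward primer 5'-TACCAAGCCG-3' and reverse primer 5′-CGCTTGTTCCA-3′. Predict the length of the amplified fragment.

Scanning the template, TACCAAGCCG occurs at positions 48–57; this primer anneals to the bottom strand there with its 3' end pointing downstream.
Reverse complement of the reverse primer: TGGAACAAGCG. This occurs on the top strand at positions 75–85.
Amplicon spans positions 48–85: 38 bp.

38 bp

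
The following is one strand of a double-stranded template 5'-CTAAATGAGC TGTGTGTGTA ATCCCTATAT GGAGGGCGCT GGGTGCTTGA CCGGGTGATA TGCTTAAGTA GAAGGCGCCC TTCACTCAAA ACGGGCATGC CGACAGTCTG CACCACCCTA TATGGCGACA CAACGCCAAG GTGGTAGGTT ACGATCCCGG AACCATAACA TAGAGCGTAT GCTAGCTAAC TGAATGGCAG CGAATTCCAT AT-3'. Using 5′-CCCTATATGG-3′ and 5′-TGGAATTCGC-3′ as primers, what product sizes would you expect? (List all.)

The forward primer CCCTATATGG matches the top strand at positions 23–32, 116–125.
The reverse primer's reverse complement is GCGAATTCCA, matching at positions 200–209.
Each forward site pairs with the reverse site to give a product ending at position 209: sizes 187, 94 bp.

187 bp, 94 bp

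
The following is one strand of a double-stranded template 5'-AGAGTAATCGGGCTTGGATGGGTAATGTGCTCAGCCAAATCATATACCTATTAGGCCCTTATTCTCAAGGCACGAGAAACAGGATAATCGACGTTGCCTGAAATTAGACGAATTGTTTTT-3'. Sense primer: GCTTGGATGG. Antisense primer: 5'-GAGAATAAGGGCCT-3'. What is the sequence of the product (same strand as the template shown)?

Forward primer GCTTGGATGG is found on the top strand at positions 12–21.
Taking the reverse complement of GAGAATAAGGGCCT gives AGGCCCTTATTCTC, found at positions 53–66 on the template; the primer anneals here to the top strand with its 3' end pointing upstream.
The product is the template from position 12 through 66 (55 bp).

5'-GCTTGGATGGGTAATGTGCTCAGCCAAATCATATACCTATTAGGCCCTTATTCTC-3'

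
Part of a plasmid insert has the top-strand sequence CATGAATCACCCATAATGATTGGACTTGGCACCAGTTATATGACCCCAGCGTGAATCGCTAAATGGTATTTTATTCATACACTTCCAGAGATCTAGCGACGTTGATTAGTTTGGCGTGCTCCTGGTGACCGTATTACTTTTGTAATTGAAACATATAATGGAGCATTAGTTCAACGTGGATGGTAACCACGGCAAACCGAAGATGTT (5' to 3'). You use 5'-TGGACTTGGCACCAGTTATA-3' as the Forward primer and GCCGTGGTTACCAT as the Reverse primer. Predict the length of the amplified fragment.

173 bp

Forward primer TGGACTTGGCACCAGTTATA is found on the top strand at positions 21–40.
The reverse primer's reverse complement is ATGGTAACCACGGC, which matches the template at positions 180–193.
Product length = (reverse-primer end) − (forward-primer start) + 1 = 193 − 21 + 1 = 173 bp.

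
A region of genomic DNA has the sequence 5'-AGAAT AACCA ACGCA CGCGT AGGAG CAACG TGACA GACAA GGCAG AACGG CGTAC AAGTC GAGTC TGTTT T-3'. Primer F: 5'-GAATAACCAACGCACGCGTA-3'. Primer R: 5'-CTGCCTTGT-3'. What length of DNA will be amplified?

The forward primer matches the template at positions 2–21.
Reverse complement of the reverse primer: ACAAGGCAG. This occurs on the top strand at positions 37–45.
Amplicon spans positions 2–45: 44 bp.

44 bp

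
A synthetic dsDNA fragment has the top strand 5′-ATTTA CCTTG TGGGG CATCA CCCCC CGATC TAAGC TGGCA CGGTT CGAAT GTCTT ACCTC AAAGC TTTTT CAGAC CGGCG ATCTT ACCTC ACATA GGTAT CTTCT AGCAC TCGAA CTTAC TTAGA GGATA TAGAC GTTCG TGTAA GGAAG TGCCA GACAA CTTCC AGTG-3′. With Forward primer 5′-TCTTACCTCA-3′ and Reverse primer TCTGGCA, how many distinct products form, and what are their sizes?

The forward primer TCTTACCTCA matches the top strand at positions 52–61, 82–91.
The reverse primer's reverse complement is TGCCAGA, matching at positions 151–157.
Each forward site pairs with the reverse site to give a product ending at position 157: sizes 106, 76 bp.

Two products: 106 bp, 76 bp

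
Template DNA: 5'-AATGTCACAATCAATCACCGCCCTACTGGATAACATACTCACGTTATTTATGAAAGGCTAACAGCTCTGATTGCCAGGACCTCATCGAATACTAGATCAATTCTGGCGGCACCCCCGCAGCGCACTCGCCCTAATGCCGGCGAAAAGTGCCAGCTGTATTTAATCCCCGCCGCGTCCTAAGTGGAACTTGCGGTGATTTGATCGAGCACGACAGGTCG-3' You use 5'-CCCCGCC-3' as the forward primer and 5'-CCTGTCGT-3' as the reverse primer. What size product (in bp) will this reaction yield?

51 bp

Scanning the template, CCCCGCC occurs at positions 165–171; this primer anneals to the bottom strand there with its 3' end pointing downstream.
Reverse complement of the reverse primer: ACGACAGG. This occurs on the top strand at positions 208–215.
The product runs from position 165 to position 215, so its length is 215 − 165 + 1 = 51 bp.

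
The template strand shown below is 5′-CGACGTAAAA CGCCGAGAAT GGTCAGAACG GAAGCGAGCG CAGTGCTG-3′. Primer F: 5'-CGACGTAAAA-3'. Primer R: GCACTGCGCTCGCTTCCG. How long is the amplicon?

Scanning the template, CGACGTAAAA occurs at positions 1–10; this primer anneals to the bottom strand there with its 3' end pointing downstream.
Reverse complement of the reverse primer: CGGAAGCGAGCGCAGTGC. This occurs on the top strand at positions 29–46.
Product length = (reverse-primer end) − (forward-primer start) + 1 = 46 − 1 + 1 = 46 bp.

46 bp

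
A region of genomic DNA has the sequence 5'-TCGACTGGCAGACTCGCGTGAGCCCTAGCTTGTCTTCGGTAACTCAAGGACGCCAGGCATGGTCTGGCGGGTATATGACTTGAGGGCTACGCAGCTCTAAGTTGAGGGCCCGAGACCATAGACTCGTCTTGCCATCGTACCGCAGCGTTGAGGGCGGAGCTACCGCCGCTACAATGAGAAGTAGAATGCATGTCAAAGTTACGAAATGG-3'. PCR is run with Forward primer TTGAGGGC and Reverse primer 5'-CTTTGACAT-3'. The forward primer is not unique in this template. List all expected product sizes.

The forward primer TTGAGGGC matches the top strand at positions 80–87, 102–109, 148–155.
The reverse primer's reverse complement is ATGTCAAAG, matching at positions 190–198.
Each forward site pairs with the reverse site to give a product ending at position 198: sizes 119, 97, 51 bp.

119 bp, 97 bp, 51 bp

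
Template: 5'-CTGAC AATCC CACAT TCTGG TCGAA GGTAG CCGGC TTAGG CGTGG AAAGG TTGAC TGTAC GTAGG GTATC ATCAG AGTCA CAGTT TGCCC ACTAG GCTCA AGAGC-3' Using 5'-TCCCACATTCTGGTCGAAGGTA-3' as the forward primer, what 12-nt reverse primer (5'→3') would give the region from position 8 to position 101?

5'-TTGAGCCTAGTG-3'

The product's 3' end on the top strand is position 101.
The reverse primer anneals to the top strand over positions 90–101, i.e. to CACTAGGCTCAA.
Its sequence written 5'→3' is the reverse complement: TTGAGCCTAGTG.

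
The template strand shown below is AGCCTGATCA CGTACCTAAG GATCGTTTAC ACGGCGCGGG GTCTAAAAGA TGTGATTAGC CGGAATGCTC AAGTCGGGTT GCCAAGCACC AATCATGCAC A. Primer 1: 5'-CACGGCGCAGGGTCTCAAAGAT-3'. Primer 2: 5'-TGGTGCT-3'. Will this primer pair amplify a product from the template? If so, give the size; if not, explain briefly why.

No product — primer 1 has no binding site in the template.

Primer 1 (CACGGCGCAGGGTCTCAAAGAT) does not match the top strand, and its reverse complement ATCTTTGAGACCCTGCGCCGTG does not match either.
With no annealing site for primer 1, no amplification occurs.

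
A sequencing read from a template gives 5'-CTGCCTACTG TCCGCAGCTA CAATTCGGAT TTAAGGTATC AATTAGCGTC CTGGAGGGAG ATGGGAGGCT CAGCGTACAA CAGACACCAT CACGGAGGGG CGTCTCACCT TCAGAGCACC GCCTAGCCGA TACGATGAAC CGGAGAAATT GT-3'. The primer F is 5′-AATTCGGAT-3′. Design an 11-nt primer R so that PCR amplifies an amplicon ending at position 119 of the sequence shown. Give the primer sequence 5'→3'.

5'-GTGCTCTGAAG-3'

The forward primer binds at positions 22–30; the product's 3' end on the top strand is position 119.
The reverse primer anneals to the top strand over positions 109–119, i.e. to CTTCAGAGCAC.
Its sequence written 5'→3' is the reverse complement: GTGCTCTGAAG.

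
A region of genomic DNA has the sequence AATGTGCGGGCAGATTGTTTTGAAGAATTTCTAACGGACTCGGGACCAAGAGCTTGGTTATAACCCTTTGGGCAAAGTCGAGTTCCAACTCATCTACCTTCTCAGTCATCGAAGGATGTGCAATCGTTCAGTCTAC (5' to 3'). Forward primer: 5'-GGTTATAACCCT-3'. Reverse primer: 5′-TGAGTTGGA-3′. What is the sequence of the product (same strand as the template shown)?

5'-GGTTATAACCCTTTGGGCAAAGTCGAGTTCCAACTCA-3'

The forward primer matches the template at positions 56–67.
The reverse primer's reverse complement is TCCAACTCA, which matches the template at positions 84–92.
The product is the template from position 56 through 92 (37 bp).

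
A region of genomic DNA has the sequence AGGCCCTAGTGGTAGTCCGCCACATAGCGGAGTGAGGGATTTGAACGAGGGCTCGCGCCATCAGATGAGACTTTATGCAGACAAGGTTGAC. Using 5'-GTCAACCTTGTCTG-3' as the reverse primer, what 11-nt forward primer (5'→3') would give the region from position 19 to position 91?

The reverse primer's reverse complement CAGACAAGGTTGAC matches the template at positions 78–91; the product starts at position 19.
The forward primer is identical to the top strand over positions 19–29: GCCACATAGCG.

5'-GCCACATAGCG-3'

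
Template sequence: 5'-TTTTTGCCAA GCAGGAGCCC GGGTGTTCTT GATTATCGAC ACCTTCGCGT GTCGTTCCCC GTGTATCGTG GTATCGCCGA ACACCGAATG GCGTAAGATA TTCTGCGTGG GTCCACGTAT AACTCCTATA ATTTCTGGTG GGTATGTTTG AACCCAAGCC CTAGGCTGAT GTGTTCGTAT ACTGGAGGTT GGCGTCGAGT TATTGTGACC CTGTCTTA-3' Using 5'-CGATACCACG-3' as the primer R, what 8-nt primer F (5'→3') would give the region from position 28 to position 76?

5'-CTTGATTA-3'

The reverse primer's reverse complement CGTGGTATCG matches the template at positions 67–76; the product starts at position 28.
The forward primer is identical to the top strand over positions 28–35: CTTGATTA.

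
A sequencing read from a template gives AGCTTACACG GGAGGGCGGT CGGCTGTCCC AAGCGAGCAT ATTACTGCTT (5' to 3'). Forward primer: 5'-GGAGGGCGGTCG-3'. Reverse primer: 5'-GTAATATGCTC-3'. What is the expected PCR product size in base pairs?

Scanning the template, GGAGGGCGGTCG occurs at positions 11–22; this primer anneals to the bottom strand there with its 3' end pointing downstream.
The reverse primer's reverse complement is GAGCATATTAC, which matches the template at positions 35–45.
The product runs from position 11 to position 45, so its length is 45 − 11 + 1 = 35 bp.

35 bp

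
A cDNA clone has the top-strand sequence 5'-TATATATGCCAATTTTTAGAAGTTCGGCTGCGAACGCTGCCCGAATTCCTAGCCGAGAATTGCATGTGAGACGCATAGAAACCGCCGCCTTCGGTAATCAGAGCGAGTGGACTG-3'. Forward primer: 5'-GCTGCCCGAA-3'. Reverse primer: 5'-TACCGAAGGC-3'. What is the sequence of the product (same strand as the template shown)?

The forward primer matches the template at positions 36–45.
Taking the reverse complement of TACCGAAGGC gives GCCTTCGGTA, found at positions 87–96 on the template; the primer anneals here to the top strand with its 3' end pointing upstream.
The product is the template from position 36 through 96 (61 bp).

5'-GCTGCCCGAATTCCTAGCCGAGAATTGCATGTGAGACGCATAGAAACCGCCGCCTTCGGTA-3'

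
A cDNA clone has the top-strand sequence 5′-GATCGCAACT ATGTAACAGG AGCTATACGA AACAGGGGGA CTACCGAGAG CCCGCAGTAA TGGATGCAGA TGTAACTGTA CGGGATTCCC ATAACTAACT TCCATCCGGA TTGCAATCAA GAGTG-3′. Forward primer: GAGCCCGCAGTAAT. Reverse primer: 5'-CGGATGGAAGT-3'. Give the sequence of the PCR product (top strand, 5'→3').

Scanning the template, GAGCCCGCAGTAAT occurs at positions 48–61; this primer anneals to the bottom strand there with its 3' end pointing downstream.
The reverse primer's reverse complement is ACTTCCATCCG, which matches the template at positions 98–108.
The product is the template from position 48 through 108 (61 bp).

5'-GAGCCCGCAGTAATGGATGCAGATGTAACTGTACGGGATTCCCATAACTAACTTCCATCCG-3'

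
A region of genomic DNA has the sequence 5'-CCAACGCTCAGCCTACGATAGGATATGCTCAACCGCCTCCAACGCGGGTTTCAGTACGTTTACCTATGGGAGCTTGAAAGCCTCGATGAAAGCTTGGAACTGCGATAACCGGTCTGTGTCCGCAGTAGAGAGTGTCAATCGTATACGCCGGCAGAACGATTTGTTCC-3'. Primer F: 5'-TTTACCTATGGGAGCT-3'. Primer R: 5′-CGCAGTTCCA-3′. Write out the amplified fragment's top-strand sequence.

5'-TTTACCTATGGGAGCTTGAAAGCCTCGATGAAAGCTTGGAACTGCG-3'

The forward primer matches the template at positions 59–74.
Reverse complement of the reverse primer: TGGAACTGCG. This occurs on the top strand at positions 95–104.
The product is the template from position 59 through 104 (46 bp).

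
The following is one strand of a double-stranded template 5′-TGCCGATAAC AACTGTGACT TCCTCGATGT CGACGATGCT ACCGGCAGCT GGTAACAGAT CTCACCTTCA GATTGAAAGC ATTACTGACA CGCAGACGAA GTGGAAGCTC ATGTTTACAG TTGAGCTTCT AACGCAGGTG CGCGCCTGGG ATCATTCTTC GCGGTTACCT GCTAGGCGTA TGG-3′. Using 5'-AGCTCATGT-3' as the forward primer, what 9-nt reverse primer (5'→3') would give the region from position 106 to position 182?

5'-CATACGCCT-3'

The product's 3' end on the top strand is position 182.
The reverse primer anneals to the top strand over positions 174–182, i.e. to AGGCGTATG.
Its sequence written 5'→3' is the reverse complement: CATACGCCT.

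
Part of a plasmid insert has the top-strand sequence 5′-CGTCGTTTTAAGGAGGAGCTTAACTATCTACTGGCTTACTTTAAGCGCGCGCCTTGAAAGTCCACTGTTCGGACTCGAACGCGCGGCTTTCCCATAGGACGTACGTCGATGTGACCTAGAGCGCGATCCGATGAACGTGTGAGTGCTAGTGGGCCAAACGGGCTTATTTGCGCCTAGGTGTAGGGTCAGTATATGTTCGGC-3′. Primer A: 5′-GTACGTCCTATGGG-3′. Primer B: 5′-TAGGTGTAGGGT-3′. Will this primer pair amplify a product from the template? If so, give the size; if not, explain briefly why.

No product — the primers' 3' ends point away from each other.

Primer A (GTACGTCCTATGGG) has reverse complement CCCATAGGACGTAC, which matches the top strand at positions 91–104; primer A anneals to the top strand there with its 3' end pointing upstream toward position 91.
Primer B (TAGGTGTAGGGT) matches the top strand directly at positions 175–186; it anneals to the bottom strand with its 3' end pointing downstream toward position 186.
The 3' ends diverge (primer A extends toward position 1, primer B toward position 201), so the primers never converge on a shared product.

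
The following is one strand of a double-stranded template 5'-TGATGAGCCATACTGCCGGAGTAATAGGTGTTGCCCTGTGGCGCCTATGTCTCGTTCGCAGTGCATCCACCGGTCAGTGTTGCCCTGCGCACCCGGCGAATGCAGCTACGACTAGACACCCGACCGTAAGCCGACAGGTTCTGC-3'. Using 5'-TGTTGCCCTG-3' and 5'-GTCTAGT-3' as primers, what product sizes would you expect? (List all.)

The forward primer TGTTGCCCTG matches the top strand at positions 29–38, 78–87.
The reverse primer's reverse complement is ACTAGAC, matching at positions 111–117.
Each forward site pairs with the reverse site to give a product ending at position 117: sizes 89, 40 bp.

89 bp, 40 bp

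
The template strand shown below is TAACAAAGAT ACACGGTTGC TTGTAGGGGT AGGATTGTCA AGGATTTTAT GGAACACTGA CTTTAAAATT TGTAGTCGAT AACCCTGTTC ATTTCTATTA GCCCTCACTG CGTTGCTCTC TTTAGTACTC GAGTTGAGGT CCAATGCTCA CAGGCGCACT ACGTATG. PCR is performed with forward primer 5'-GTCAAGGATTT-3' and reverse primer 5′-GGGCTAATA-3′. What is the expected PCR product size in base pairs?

68 bp

Forward primer GTCAAGGATTT is found on the top strand at positions 37–47.
Reverse complement of the reverse primer: TATTAGCCC. This occurs on the top strand at positions 96–104.
Product length = (reverse-primer end) − (forward-primer start) + 1 = 104 − 37 + 1 = 68 bp.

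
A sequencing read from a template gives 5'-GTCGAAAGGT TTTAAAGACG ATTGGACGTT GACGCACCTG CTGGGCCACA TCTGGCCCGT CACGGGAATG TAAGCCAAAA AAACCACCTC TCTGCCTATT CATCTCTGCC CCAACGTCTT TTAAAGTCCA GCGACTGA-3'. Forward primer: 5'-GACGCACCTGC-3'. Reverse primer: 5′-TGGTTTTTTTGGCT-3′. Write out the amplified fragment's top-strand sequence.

5'-GACGCACCTGCTGGGCCACATCTGGCCCGTCACGGGAATGTAAGCCAAAAAAACCA-3'

Scanning the template, GACGCACCTGC occurs at positions 31–41; this primer anneals to the bottom strand there with its 3' end pointing downstream.
The reverse primer's reverse complement is AGCCAAAAAAACCA, which matches the template at positions 73–86.
The product is the template from position 31 through 86 (56 bp).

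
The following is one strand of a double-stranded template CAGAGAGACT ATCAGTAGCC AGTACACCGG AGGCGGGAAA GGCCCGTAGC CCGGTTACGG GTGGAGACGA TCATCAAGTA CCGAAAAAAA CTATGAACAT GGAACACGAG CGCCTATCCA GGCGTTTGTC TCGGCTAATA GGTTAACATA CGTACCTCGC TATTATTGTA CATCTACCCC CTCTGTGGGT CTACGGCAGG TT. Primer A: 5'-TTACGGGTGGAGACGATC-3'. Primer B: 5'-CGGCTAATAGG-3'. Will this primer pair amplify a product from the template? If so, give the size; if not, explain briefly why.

Primer A (TTACGGGTGGAGACGATC) matches the top strand at positions 55–72 (3' end points downstream).
Primer B (CGGCTAATAGG) also matches the top strand directly, at positions 132–142 — its reverse complement CCTATTAGCCG is not present.
Both primers anneal to the bottom strand with 3' ends pointing the same way, so neither can prime synthesis back toward the other.

No product — both primers anneal to the same strand and extend in the same direction.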